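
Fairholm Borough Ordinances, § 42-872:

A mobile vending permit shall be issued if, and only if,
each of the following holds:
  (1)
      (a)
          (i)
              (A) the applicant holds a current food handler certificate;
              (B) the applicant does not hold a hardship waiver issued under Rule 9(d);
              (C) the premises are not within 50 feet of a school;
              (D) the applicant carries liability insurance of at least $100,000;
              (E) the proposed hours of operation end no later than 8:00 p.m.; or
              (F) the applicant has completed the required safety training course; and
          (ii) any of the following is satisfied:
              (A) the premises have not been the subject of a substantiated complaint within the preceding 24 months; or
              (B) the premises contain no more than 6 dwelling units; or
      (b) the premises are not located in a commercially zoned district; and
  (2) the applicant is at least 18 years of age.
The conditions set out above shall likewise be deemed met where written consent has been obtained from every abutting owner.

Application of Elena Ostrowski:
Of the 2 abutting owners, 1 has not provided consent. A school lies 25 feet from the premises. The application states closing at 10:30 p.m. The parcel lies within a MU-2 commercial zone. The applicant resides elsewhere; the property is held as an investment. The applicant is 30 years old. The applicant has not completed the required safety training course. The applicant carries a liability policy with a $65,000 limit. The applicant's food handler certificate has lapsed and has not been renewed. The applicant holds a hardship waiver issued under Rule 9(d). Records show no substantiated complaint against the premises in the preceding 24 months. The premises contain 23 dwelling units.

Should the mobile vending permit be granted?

(A) food handler cert. — not satisfied.
(B) not (hardship waiver) — not met.
(C) ≥50 ft from school — not met.
(D) insurance ≥ $100,000 — fails.
(E) closes by 8 p.m. — not met.
(F) safety training — not satisfied.
(i) = F OR F OR F OR F OR F OR F = false.
(A) no complaint in 24 mo. — holds.
(B) ≤ 6 units — not satisfied.
(ii): T OR F → true.
So (a) is not satisfied (F AND T).
(b) not (commercially zoned) — not met.
So (1) is not satisfied (F OR F).
(2) age ≥ 18 — met.
Overall = F AND T = false.
Exception (all abutters consent) — not satisfied.
Result: main false OR exception false → false.

No — denied.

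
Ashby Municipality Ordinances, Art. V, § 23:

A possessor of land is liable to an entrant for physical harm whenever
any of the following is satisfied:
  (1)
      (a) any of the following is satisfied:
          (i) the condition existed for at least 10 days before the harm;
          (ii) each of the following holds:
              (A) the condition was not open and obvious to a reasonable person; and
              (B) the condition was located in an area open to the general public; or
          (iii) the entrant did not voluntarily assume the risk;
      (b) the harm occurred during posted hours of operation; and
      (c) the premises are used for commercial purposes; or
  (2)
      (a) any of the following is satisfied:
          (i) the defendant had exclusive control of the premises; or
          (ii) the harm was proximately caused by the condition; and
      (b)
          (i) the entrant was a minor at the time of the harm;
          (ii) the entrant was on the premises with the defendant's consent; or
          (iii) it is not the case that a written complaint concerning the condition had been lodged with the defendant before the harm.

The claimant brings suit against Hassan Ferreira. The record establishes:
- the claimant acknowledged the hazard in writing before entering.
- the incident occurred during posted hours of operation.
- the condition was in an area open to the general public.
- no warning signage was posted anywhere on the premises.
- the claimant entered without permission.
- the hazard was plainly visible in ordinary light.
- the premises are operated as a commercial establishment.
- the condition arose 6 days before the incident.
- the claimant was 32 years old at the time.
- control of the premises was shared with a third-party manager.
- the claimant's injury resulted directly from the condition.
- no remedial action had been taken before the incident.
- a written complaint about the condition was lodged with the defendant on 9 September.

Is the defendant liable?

No — not liable.

(i) condition ≥10 days old — not satisfied.
(A) not open/obvious — fails.
(B) public area — satisfied.
So (ii) is not satisfied (F AND T).
(iii) no assumed risk — not satisfied.
(a) = F OR F OR F = false.
(b) during posted hours — met.
(c) commercial use — holds.
(1) = F AND T AND T = false.
(i) exclusive control — not met.
(ii) proximate cause — met.
(a) = F OR T = true.
(i) entrant a minor — not met.
(ii) consent to enter — fails.
(iii) not (complaint lodged) — fails.
(b): F OR F OR F → false.
So (2) is not satisfied (T AND F).
So Overall is not satisfied (F OR F).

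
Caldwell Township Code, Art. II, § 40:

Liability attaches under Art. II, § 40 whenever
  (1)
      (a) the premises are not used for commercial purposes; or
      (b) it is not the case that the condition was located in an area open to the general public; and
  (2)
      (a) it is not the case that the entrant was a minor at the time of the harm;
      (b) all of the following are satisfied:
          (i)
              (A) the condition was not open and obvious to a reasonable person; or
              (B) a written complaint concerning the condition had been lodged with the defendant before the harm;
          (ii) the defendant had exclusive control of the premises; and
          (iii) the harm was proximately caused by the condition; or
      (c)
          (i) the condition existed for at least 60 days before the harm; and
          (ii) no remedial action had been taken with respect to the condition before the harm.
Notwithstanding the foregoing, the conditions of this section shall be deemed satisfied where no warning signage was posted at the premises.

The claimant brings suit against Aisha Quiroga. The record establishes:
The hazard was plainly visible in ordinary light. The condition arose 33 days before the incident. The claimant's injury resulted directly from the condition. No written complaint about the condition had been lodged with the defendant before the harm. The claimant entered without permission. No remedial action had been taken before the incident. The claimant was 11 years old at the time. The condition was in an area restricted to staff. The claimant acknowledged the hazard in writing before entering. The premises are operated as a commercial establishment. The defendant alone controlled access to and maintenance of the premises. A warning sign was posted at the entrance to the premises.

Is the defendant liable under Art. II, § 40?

(a) not (commercial use) — not met.
(b) not (public area) — satisfied.
(1) = F OR T = true.
(a) not (entrant a minor) — fails.
(A) not open/obvious — fails.
(B) complaint lodged — not satisfied.
(i) = F OR F = false.
(ii) exclusive control — holds.
(iii) proximate cause — met.
(b): F AND T AND T → false.
(i) condition ≥60 days old — fails.
(ii) no remedial action — holds.
So (c) is not satisfied (F AND T).
(2) = F OR F OR F = false.
Overall: T AND F → false.
Exception (no signage posted) — not satisfied.
Result: main false OR exception false → false.

No — not liable.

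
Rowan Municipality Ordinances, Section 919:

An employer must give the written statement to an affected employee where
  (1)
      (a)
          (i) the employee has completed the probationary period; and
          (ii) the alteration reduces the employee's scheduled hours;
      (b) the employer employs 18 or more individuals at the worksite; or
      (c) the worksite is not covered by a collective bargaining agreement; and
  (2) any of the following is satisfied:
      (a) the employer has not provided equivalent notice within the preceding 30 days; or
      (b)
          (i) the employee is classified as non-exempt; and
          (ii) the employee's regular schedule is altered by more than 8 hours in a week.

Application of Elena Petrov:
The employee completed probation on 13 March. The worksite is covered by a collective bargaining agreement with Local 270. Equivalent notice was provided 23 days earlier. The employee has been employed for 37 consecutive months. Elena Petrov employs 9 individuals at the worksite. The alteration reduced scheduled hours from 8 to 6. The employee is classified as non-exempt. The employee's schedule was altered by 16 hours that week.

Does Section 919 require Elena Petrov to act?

(i) past probation — met.
(ii) hours reduced — holds.
(a): T AND T → true.
(b) ≥ 18 at site — fails.
(c) no CBA — not satisfied.
So (1) is satisfied (T OR F OR F).
(a) no recent notice — fails.
(i) non-exempt — satisfied.
(ii) schedule shift > 8h — met.
(b) = T AND T = true.
(2): F OR T → true.
Overall: T AND T → true.

Yes — required.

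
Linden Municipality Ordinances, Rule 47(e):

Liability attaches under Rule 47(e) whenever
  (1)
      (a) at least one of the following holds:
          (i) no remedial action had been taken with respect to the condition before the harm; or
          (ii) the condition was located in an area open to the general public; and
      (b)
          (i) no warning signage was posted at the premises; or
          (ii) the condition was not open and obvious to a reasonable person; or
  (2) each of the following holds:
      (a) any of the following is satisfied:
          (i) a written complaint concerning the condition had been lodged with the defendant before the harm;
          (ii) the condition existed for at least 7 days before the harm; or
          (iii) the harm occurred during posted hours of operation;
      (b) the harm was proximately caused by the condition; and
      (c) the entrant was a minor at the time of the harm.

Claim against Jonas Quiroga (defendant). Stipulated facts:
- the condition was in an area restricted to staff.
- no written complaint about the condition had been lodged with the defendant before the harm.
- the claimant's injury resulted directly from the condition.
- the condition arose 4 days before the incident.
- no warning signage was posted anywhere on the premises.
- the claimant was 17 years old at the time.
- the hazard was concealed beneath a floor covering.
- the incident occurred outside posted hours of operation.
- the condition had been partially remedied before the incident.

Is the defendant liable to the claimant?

(i) no remedial action — fails.
(ii) public area — fails.
(a) = F OR F = false.
(i) no signage posted — met.
(ii) not open/obvious — satisfied.
(b) = T OR T = true.
So (1) is not satisfied (F AND T).
(i) complaint lodged — not satisfied.
(ii) condition ≥7 days old — not met.
(iii) during posted hours — not satisfied.
So (a) is not satisfied (F OR F OR F).
(b) proximate cause — satisfied.
(c) entrant a minor — satisfied.
(2) = F AND T AND T = false.
So Overall is not satisfied (F OR F).

No — not liable.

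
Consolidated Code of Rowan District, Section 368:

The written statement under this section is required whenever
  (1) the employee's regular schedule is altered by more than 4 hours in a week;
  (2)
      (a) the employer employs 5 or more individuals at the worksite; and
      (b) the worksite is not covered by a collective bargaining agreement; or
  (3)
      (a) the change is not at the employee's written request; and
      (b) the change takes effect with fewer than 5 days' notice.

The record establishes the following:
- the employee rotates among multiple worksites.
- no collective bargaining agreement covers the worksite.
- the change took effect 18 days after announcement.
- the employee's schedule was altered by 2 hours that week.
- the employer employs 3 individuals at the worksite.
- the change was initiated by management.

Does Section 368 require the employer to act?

(1) schedule shift > 4h — not met.
(a) ≥ 5 at site — not met.
(b) no CBA — met.
(2) = F AND T = false.
(a) not employee-requested — satisfied.
(b) < 5 days' notice — not satisfied.
(3): T AND F → false.
So Overall is not satisfied (F OR F OR F).

No — not required.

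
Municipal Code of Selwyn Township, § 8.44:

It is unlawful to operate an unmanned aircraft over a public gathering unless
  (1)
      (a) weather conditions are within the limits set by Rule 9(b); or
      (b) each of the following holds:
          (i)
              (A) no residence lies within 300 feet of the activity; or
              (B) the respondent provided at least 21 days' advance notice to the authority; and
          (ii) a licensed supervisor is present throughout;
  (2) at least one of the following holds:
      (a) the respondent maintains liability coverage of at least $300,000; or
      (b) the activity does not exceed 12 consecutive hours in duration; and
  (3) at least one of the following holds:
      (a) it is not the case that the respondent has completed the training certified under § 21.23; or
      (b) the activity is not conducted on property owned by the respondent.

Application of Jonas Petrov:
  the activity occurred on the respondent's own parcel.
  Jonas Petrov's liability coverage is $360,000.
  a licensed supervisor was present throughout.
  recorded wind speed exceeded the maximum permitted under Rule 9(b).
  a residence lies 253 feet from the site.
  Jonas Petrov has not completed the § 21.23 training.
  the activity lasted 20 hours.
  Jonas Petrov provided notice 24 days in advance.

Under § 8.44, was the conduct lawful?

Yes — lawful.

(a) weather ok — not satisfied.
(A) no residence in 300 ft — not satisfied.
(B) ≥21 days' notice — met.
So (i) is satisfied (F OR T).
(ii) supervisor present — satisfied.
(b) = T AND T = true.
So (1) is satisfied (F OR T).
(a) coverage ≥ $300,000 — satisfied.
(b) ≤ 12 hrs duration — not met.
(2): T OR F → true.
(a) not (training certified) — met.
(b) not (own property) — not satisfied.
(3) = T OR F = true.
So Overall is satisfied (T AND T AND T).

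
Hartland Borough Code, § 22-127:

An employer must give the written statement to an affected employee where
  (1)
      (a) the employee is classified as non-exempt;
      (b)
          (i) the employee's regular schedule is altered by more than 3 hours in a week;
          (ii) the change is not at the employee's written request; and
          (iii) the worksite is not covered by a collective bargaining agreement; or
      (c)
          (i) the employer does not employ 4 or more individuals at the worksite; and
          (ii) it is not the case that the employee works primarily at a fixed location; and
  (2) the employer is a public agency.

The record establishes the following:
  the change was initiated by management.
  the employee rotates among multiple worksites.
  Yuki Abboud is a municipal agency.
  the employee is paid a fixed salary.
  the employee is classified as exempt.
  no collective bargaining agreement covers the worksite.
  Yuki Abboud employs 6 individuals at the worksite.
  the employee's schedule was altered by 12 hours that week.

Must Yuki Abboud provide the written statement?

(a) non-exempt — not met.
(i) schedule shift > 3h — met.
(ii) not employee-requested — holds.
(iii) no CBA — holds.
(b): T AND T AND T → true.
(i) not (≥ 4 at site) — fails.
(ii) not (fixed location) — met.
(c) = F AND T = false.
(1) = F OR T OR F = true.
(2) public agency — satisfied.
So Overall is satisfied (T AND T).

Yes — required.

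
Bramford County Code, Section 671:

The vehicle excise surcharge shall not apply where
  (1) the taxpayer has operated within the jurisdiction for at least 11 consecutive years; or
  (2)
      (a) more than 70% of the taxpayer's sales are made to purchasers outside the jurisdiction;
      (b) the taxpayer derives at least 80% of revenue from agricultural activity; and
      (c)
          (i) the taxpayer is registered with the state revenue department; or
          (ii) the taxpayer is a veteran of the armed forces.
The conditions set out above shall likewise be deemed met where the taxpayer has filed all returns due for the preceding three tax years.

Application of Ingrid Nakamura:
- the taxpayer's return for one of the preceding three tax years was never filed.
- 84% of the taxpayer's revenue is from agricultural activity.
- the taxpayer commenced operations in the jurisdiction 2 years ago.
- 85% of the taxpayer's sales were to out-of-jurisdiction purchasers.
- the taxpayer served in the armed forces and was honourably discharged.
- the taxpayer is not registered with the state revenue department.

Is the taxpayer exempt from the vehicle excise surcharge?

(1) ≥ 11 yrs in jurisdiction — not satisfied.
(a) >70% out-of-jur. sales — holds.
(b) ≥80% agricultural — met.
(i) state-registered — not met.
(ii) veteran — holds.
So (c) is satisfied (F OR T).
(2): T AND T AND T → true.
Overall: F OR T → true.
Exception (returns current) — not satisfied.
Result: main true OR exception false → true.

Yes — exempt.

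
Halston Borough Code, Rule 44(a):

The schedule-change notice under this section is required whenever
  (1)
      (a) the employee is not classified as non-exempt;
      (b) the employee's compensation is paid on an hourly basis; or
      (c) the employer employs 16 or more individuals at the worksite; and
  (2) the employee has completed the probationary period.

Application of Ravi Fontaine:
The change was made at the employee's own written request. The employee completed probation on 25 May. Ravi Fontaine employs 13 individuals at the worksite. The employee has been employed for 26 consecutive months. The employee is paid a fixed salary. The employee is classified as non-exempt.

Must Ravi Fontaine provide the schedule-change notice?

(a) not (non-exempt) — not met.
(b) hourly-paid — not met.
(c) ≥ 16 at site — not met.
(1) = F OR F OR F = false.
(2) past probation — holds.
Overall = F AND T = false.

No — not required.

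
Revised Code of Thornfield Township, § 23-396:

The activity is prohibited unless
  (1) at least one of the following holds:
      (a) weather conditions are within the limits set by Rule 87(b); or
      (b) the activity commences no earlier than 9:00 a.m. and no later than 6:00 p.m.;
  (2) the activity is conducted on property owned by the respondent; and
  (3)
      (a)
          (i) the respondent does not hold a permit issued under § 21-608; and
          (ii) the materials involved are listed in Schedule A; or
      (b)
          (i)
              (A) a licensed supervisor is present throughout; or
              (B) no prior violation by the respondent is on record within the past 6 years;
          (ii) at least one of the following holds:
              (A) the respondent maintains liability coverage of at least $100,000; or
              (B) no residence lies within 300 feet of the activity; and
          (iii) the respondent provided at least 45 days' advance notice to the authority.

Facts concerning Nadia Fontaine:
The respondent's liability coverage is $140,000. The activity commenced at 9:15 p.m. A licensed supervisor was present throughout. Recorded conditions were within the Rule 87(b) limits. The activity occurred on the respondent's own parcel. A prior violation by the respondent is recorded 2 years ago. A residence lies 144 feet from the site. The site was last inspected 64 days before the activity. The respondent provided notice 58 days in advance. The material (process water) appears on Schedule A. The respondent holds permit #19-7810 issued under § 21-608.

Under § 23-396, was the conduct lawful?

Yes — lawful.

(a) weather ok — satisfied.
(b) start within hours — fails.
(1): T OR F → true.
(2) own property — satisfied.
(i) not (holds permit) — not met.
(ii) Schedule A material — holds.
(a) = F AND T = false.
(A) supervisor present — met.
(B) no prior violation — fails.
(i) = T OR F = true.
(A) coverage ≥ $100,000 — satisfied.
(B) no residence in 300 ft — not satisfied.
So (ii) is satisfied (T OR F).
(iii) ≥45 days' notice — satisfied.
(b) = T AND T AND T = true.
(3): F OR T → true.
So Overall is satisfied (T AND T AND T).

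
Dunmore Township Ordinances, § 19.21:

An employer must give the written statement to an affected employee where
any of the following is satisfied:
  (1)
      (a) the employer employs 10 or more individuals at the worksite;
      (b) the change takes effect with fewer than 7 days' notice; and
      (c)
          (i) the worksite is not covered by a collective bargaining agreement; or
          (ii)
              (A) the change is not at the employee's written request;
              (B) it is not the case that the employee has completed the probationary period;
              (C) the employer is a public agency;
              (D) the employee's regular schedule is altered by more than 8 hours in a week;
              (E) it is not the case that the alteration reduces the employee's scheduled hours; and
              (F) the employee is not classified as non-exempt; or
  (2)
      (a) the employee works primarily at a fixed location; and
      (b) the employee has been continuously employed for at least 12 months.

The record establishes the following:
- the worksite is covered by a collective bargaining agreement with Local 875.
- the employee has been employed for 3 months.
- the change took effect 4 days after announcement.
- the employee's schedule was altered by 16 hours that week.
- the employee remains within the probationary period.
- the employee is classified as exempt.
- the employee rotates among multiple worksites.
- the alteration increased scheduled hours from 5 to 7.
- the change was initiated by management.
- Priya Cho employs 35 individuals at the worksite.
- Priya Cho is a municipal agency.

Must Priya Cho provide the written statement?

(a) ≥ 10 at site — satisfied.
(b) < 7 days' notice — met.
(i) no CBA — fails.
(A) not employee-requested — satisfied.
(B) not (past probation) — satisfied.
(C) public agency — met.
(D) schedule shift > 8h — holds.
(E) not (hours reduced) — holds.
(F) not (non-exempt) — satisfied.
(ii) = T AND T AND T AND T AND T AND T = true.
(c) = F OR T = true.
(1): T AND T AND T → true.
(a) fixed location — fails.
(b) tenure ≥ 12 mo. — fails.
So (2) is not satisfied (F AND F).
Overall: T OR F → true.

Yes — required.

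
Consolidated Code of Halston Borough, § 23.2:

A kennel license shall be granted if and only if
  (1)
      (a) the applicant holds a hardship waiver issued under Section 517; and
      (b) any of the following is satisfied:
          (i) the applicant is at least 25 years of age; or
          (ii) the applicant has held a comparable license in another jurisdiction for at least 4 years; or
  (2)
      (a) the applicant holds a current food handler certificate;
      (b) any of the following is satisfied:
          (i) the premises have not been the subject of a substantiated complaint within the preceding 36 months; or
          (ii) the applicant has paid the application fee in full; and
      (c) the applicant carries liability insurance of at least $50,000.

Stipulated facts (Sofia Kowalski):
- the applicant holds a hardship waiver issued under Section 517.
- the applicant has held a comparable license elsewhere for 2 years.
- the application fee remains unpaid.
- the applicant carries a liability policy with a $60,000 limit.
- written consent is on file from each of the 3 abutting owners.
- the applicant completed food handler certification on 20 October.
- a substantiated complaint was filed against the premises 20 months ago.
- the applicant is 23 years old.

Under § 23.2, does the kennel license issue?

No — denied.

(a) hardship waiver — holds.
(i) age ≥ 25 — not satisfied.
(ii) prior license ≥ 4 yr — not satisfied.
So (b) is not satisfied (F OR F).
(1): T AND F → false.
(a) food handler cert. — satisfied.
(i) no complaint in 36 mo. — not met.
(ii) fee paid — not met.
(b): F OR F → false.
(c) insurance ≥ $50,000 — met.
(2) = T AND F AND T = false.
Overall = F OR F = false.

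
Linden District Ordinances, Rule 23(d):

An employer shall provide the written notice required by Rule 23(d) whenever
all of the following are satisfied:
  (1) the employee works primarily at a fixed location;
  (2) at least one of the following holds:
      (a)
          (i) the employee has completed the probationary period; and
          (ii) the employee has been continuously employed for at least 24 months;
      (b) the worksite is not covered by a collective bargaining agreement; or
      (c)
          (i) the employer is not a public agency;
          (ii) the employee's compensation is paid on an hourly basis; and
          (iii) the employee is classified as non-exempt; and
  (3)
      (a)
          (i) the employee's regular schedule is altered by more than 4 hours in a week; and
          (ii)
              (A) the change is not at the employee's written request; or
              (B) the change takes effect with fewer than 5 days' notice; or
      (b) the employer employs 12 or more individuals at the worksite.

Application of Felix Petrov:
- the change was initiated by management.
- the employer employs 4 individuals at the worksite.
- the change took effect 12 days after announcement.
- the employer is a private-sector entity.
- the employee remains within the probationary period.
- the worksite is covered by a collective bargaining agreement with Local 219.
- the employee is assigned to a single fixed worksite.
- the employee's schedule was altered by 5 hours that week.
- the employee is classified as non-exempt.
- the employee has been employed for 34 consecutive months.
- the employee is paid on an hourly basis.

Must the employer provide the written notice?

(1) fixed location — met.
(i) past probation — not satisfied.
(ii) tenure ≥ 24 mo. — satisfied.
So (a) is not satisfied (F AND T).
(b) no CBA — not met.
(i) not (public agency) — holds.
(ii) hourly-paid — satisfied.
(iii) non-exempt — holds.
So (c) is satisfied (T AND T AND T).
(2): F OR F OR T → true.
(i) schedule shift > 4h — met.
(A) not employee-requested — satisfied.
(B) < 5 days' notice — not met.
(ii): T OR F → true.
(a) = T AND T = true.
(b) ≥ 12 at site — fails.
So (3) is satisfied (T OR F).
So Overall is satisfied (T AND T AND T).

Yes — required.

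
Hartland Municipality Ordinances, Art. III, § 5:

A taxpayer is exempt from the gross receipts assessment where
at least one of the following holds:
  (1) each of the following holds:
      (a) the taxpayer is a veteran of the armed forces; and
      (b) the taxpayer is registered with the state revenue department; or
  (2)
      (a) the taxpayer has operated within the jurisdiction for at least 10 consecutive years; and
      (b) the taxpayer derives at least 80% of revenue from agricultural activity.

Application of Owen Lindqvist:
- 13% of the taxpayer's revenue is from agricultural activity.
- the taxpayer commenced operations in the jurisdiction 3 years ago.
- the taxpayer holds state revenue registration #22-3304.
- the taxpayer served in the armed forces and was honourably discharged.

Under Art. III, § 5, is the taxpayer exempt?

Yes — exempt.

(a) veteran — met.
(b) state-registered — met.
(1): T AND T → true.
(a) ≥ 10 yrs in jurisdiction — not satisfied.
(b) ≥80% agricultural — not met.
(2) = F AND F = false.
Overall: T OR F → true.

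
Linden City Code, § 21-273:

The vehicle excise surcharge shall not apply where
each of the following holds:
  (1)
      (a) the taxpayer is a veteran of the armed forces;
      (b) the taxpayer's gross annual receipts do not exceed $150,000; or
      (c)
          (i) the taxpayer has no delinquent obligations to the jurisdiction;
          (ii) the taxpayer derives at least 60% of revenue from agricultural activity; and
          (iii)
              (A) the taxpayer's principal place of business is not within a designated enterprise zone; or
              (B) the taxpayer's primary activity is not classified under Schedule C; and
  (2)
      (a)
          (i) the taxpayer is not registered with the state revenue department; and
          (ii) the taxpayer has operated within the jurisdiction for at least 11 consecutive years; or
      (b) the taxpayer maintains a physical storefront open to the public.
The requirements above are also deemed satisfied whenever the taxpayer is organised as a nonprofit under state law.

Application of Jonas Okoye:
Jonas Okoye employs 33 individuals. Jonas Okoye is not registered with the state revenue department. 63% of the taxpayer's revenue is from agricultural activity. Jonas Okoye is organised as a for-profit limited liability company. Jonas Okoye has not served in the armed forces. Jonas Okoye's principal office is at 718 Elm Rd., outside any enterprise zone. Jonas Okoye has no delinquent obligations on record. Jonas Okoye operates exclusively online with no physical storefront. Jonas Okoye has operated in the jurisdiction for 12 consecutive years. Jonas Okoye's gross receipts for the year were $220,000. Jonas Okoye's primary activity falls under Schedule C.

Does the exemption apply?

(a) veteran — not met.
(b) receipts ≤ $150,000 — not satisfied.
(i) no delinquency — holds.
(ii) ≥60% agricultural — satisfied.
(A) not (in enterprise zone) — met.
(B) not (Schedule C activity) — not satisfied.
So (iii) is satisfied (T OR F).
(c): T AND T AND T → true.
(1): F OR F OR T → true.
(i) not (state-registered) — satisfied.
(ii) ≥ 11 yrs in jurisdiction — met.
(a) = T AND T = true.
(b) has storefront — not met.
So (2) is satisfied (T OR F).
So Overall is satisfied (T AND T).
Exception (nonprofit) — not satisfied.
Result: main true OR exception false → true.

Yes — exempt.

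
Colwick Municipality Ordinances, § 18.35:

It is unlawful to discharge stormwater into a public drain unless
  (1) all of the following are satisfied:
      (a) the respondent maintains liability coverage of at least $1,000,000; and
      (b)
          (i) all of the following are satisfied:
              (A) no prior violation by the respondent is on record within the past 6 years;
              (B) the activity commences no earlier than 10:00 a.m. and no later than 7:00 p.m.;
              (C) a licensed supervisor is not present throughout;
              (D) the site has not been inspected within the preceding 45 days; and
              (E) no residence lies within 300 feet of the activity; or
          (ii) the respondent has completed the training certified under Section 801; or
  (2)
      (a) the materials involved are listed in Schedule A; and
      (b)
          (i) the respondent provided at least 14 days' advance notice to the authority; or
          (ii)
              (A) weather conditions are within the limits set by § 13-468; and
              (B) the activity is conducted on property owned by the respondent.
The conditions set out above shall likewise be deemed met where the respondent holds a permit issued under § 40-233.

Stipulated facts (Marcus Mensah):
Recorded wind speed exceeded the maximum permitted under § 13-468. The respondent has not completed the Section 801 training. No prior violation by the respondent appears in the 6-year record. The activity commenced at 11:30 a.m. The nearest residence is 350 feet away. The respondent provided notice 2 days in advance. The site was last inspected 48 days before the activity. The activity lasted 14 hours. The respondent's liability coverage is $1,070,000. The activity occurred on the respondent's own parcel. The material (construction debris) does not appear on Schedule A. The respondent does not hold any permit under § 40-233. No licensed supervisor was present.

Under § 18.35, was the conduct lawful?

(a) coverage ≥ $1,000,000 — holds.
(A) no prior violation — satisfied.
(B) start within hours — met.
(C) not (supervisor present) — holds.
(D) not (site inspected) — holds.
(E) no residence in 300 ft — satisfied.
(i) = T AND T AND T AND T AND T = true.
(ii) training certified — not met.
(b) = T OR F = true.
(1): T AND T → true.
(a) Schedule A material — fails.
(i) ≥14 days' notice — not satisfied.
(A) weather ok — not satisfied.
(B) own property — satisfied.
(ii): F AND T → false.
So (b) is not satisfied (F OR F).
So (2) is not satisfied (F AND F).
So Overall is satisfied (T OR F).
Exception (holds permit) — not satisfied.
Result: main true OR exception false → true.

Yes — lawful.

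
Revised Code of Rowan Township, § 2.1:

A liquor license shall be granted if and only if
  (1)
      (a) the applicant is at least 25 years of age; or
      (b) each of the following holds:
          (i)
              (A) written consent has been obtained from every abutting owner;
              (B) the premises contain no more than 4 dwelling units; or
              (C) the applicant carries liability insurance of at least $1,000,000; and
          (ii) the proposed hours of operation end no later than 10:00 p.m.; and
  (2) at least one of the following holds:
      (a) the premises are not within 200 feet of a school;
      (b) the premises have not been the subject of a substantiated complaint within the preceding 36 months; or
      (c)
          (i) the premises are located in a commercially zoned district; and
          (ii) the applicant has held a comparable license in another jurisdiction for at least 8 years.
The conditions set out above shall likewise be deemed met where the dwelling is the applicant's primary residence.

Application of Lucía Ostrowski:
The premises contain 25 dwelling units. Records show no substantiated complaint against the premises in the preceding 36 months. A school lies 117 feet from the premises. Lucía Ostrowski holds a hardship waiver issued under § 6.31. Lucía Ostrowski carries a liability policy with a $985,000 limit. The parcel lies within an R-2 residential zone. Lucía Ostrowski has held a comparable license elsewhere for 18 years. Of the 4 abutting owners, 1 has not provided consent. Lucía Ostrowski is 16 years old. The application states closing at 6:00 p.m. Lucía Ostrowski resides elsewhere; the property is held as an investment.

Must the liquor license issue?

No — denied.

(a) age ≥ 25 — not met.
(A) all abutters consent — not satisfied.
(B) ≤ 4 units — fails.
(C) insurance ≥ $1,000,000 — fails.
(i) = F OR F OR F = false.
(ii) closes by 10 p.m. — met.
(b) = F AND T = false.
So (1) is not satisfied (F OR F).
(a) ≥200 ft from school — not met.
(b) no complaint in 36 mo. — holds.
(i) commercially zoned — not satisfied.
(ii) prior license ≥ 8 yr — satisfied.
(c) = F AND T = false.
So (2) is satisfied (F OR T OR F).
So Overall is not satisfied (F AND T).
Exception (primary residence) — not satisfied.
Result: main false OR exception false → false.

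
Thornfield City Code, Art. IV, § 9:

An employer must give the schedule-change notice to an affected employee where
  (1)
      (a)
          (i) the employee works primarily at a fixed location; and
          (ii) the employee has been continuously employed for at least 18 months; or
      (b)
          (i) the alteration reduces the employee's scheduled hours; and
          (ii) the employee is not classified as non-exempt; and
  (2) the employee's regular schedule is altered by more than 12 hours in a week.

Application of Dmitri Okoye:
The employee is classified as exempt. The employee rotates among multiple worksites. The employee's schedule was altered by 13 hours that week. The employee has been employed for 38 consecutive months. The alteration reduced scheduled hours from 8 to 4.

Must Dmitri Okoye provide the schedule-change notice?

(i) fixed location — not met.
(ii) tenure ≥ 18 mo. — satisfied.
(a): F AND T → false.
(i) hours reduced — satisfied.
(ii) not (non-exempt) — holds.
So (b) is satisfied (T AND T).
(1) = F OR T = true.
(2) schedule shift > 12h — satisfied.
Overall = T AND T = true.

Yes — required.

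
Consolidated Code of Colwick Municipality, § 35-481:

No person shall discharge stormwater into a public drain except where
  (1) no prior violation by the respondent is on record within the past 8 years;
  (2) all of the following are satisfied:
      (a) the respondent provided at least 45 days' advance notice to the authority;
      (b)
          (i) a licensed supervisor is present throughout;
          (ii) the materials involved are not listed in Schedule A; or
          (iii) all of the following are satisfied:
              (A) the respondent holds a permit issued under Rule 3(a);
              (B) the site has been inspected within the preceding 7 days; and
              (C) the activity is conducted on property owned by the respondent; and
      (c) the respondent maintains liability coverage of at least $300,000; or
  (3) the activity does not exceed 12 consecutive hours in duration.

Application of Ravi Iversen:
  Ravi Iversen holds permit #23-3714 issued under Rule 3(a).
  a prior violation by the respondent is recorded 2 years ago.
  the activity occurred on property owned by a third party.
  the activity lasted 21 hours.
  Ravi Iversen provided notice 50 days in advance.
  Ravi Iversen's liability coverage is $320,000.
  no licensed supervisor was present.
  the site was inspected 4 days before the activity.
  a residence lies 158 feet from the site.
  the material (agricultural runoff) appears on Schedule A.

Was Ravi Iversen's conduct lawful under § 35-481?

No — unlawful.

(1) no prior violation — fails.
(a) ≥45 days' notice — met.
(i) supervisor present — not met.
(ii) not (Schedule A material) — fails.
(A) holds permit — met.
(B) site inspected — met.
(C) own property — not satisfied.
(iii): T AND T AND F → false.
So (b) is not satisfied (F OR F OR F).
(c) coverage ≥ $300,000 — met.
(2): T AND F AND T → false.
(3) ≤ 12 hrs duration — fails.
Overall = F OR F OR F = false.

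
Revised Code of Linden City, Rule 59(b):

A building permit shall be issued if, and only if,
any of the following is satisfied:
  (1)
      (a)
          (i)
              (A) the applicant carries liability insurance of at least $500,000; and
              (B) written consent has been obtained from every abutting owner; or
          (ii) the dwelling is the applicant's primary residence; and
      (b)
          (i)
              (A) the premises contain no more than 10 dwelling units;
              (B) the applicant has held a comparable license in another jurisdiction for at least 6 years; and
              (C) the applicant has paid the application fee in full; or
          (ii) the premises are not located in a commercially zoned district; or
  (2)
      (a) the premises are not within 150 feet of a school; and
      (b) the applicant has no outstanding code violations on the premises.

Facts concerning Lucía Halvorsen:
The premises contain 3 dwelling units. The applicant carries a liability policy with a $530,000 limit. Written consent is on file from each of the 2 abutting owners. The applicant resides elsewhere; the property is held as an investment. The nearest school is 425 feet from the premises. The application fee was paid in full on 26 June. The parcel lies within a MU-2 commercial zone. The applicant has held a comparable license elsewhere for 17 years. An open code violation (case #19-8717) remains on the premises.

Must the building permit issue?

(A) insurance ≥ $500,000 — holds.
(B) all abutters consent — met.
(i): T AND T → true.
(ii) primary residence — fails.
So (a) is satisfied (T OR F).
(A) ≤ 10 units — satisfied.
(B) prior license ≥ 6 yr — holds.
(C) fee paid — satisfied.
(i): T AND T AND T → true.
(ii) not (commercially zoned) — fails.
(b): T OR F → true.
So (1) is satisfied (T AND T).
(a) ≥150 ft from school — holds.
(b) no code violations — not met.
(2) = T AND F = false.
Overall: T OR F → true.

Yes — granted.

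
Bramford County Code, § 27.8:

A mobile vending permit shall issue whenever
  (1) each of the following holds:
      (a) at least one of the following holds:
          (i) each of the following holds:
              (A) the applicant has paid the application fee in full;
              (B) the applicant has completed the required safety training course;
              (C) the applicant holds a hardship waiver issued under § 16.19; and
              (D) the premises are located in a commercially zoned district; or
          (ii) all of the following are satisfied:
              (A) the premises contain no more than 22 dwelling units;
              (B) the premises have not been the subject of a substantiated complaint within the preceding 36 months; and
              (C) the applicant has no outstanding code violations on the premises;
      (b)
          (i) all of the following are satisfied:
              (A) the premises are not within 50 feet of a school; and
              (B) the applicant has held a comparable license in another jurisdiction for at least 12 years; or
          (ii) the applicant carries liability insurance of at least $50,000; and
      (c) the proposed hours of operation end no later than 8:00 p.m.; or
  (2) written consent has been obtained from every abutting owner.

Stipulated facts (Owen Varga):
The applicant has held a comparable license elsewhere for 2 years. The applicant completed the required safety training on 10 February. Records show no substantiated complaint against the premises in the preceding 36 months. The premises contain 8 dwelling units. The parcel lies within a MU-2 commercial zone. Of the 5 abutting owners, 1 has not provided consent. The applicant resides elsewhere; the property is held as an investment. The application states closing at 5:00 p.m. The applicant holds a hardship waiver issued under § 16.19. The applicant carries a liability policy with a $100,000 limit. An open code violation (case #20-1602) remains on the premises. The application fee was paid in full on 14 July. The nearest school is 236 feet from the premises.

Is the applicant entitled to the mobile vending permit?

Yes — granted.

(A) fee paid — holds.
(B) safety training — met.
(C) hardship waiver — holds.
(D) commercially zoned — holds.
(i): T AND T AND T AND T → true.
(A) ≤ 22 units — met.
(B) no complaint in 36 mo. — satisfied.
(C) no code violations — not satisfied.
(ii): T AND T AND F → false.
So (a) is satisfied (T OR F).
(A) ≥50 ft from school — met.
(B) prior license ≥ 12 yr — not met.
(i) = T AND F = false.
(ii) insurance ≥ $50,000 — satisfied.
So (b) is satisfied (F OR T).
(c) closes by 8 p.m. — holds.
So (1) is satisfied (T AND T AND T).
(2) all abutters consent — fails.
Overall = T OR F = true.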